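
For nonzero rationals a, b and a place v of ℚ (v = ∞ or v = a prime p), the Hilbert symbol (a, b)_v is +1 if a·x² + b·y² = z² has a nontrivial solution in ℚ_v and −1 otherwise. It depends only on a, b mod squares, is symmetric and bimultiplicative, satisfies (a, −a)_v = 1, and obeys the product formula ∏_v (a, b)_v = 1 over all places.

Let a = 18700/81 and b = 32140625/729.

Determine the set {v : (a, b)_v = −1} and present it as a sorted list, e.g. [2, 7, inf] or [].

Mod squares: a ≡ 187, b ≡ 17. Check v ∈ {∞, 2, 3, 5, 11, 17}.
v=17: a=17^1·(≡14), b=17^1·(≡15) mod 17; (14|17)=-1, (15|17)=+1; (−1)^{1·1·8}·(-1)^1·(+1)^1 = -1.
v=∞: 187 > 0 and 17 > 0  ⇒  (a,b)_∞ = +1.
v=3: a=3^-4·(≡1), b=3^-6·(≡2) mod 3; (1|3)=+1, (2|3)=-1; (−1)^{-4·-6·1}·(+1)^-6·(-1)^-4 = +1.
v=2: v_2(a)=2, v_2(b)=0; units ≡ 3, 1 (mod 8); ε·ε+αω+βω = 1·0+2·0+0·1 ≡ 0  ⇒  (a,b)_2 = +1.
v=11: a=11^1·(≡7), b=11^2·(≡10) mod 11; (7|11)=-1, (10|11)=-1; (−1)^{1·2·5}·(-1)^2·(-1)^1 = -1.
v=5: a=5^2·(≡3), b=5^6·(≡3) mod 5; (3|5)=-1, (3|5)=-1; (−1)^{2·6·2}·(-1)^6·(-1)^2 = +1.
Ram(187, 17) = {11, 17}; no ℚ_11-point on the conic.

[11, 17]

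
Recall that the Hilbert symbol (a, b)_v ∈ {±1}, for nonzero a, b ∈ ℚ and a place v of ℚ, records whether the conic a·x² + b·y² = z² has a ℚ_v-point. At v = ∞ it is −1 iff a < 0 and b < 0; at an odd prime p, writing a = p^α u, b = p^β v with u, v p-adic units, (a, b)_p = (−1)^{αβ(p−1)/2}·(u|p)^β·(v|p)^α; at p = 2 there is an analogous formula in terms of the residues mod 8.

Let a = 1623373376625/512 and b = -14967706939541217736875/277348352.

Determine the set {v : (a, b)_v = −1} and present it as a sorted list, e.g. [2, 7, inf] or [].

[2, 5]

(a, b) ≡ (770, -182) mod (ℚ^×)²; places V = {2, 3, 5, 7, 11, 13, 19, 23, 37, ∞}.
(a,b)_11: α=1, u≡5; β=2, v≡4 (mod 11); (5|11)=+1, (4|11)=+1; sign (−1)^0·+1^2·+1^1 = +1.
(a,b)_23: α=0, u≡10; β=-2, v≡8 (mod 23); (10|23)=-1, (8|23)=+1; sign (−1)^0·-1^-2·+1^0 = +1.
(a,b)_13: α=2, u≡4; β=3, v≡4 (mod 13); (4|13)=+1, (4|13)=+1; sign (−1)^0·+1^3·+1^2 = +1.
(a,b)_∞: sgn(770)=+, sgn(-182)=−, so +1.
(a,b)_5: α=3, u≡4; β=4, v≡3 (mod 5); (4|5)=+1, (3|5)=-1; sign (−1)^0·+1^4·-1^3 = -1.
(a,b)_7: α=1, u≡5; β=3, v≡1 (mod 7); (5|7)=-1, (1|7)=+1; sign (−1)^1·-1^3·+1^1 = +1.
(a,b)_2: α=-9, β=-19; u≡1, v≡5 (mod 8); ε(u)ε(v)=0·0, αω(v)=-9·1, βω(u)=-19·0; sum ≡ 1  ⇒  -1.
(a,b)_37: α=2, u≡26; β=2, v≡33 (mod 37); (26|37)=+1, (33|37)=+1; sign (−1)^0·+1^2·+1^2 = +1.
(a,b)_3: α=6, u≡2; β=12, v≡1 (mod 3); (2|3)=-1, (1|3)=+1; sign (−1)^0·-1^12·+1^6 = +1.
(a,b)_19: α=0, u≡2; β=2, v≡15 (mod 19); (2|19)=-1, (15|19)=-1; sign (−1)^0·-1^2·-1^0 = +1.
(770, -182 / ℚ) ramifies at {2, 5}: a division algebra.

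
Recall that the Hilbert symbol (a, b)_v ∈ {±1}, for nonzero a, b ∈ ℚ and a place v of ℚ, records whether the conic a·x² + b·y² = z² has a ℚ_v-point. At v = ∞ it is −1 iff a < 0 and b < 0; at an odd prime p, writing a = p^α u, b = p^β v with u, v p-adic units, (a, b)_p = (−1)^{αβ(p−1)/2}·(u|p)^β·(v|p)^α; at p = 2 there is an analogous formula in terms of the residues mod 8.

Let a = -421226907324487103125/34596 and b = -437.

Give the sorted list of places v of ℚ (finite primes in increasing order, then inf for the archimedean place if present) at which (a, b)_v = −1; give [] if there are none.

[2, 5, 13, 17, 23, inf]

(a, b) ≡ (-279565, -437) mod (ℚ^×)²; places V = {2, 3, 5, 11, 13, 17, 19, 23, 31, ∞}.
(a,b)_3: α=-2, u≡2; β=0, v≡1 (mod 3); (2|3)=-1, (1|3)=+1; sign (−1)^0·-1^0·+1^-2 = +1.
(a,b)_31: α=-2, u≡11; β=0, v≡28 (mod 31); (11|31)=-1, (28|31)=+1; sign (−1)^0·-1^0·+1^-2 = +1.
(a,b)_∞: sgn(-279565)=−, sgn(-437)=−, so -1.
(a,b)_17: α=3, u≡6; β=0, v≡5 (mod 17); (6|17)=-1, (5|17)=-1; sign (−1)^0·-1^0·-1^3 = -1.
(a,b)_5: α=5, u≡2; β=0, v≡3 (mod 5); (2|5)=-1, (3|5)=-1; sign (−1)^0·-1^0·-1^5 = -1.
(a,b)_23: α=3, u≡2; β=1, v≡4 (mod 23); (2|23)=+1, (4|23)=+1; sign (−1)^1·+1^1·+1^3 = -1.
(a,b)_19: α=4, u≡1; β=1, v≡15 (mod 19); (1|19)=+1, (15|19)=-1; sign (−1)^0·+1^1·-1^4 = +1.
(a,b)_13: α=1, u≡3; β=0, v≡5 (mod 13); (3|13)=+1, (5|13)=-1; sign (−1)^0·+1^0·-1^1 = -1.
(a,b)_2: α=-2, β=0; u≡3, v≡3 (mod 8); ε(u)ε(v)=1·1, αω(v)=-2·1, βω(u)=0·1; sum ≡ 1  ⇒  -1.
(a,b)_11: α=3, u≡10; β=0, v≡3 (mod 11); (10|11)=-1, (3|11)=+1; sign (−1)^0·-1^0·+1^3 = +1.
|Ram(-279565, -437)| = 6, even; anisotropic at {2, 5, 13, 17, 23, ∞}.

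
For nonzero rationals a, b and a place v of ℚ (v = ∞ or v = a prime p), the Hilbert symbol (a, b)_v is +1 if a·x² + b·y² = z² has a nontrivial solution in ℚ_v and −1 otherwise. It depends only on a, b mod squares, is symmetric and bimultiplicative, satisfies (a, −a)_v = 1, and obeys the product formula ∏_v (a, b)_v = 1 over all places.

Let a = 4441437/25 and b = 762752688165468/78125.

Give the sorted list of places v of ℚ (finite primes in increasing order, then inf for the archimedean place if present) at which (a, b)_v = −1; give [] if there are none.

(a, b) ≡ (493493, 435) mod (ℚ^×)²; places V = {2, 3, 5, 7, 11, 13, 17, 29, ∞}.
(a,b)_7: α=1, u≡1; β=2, v≡1 (mod 7); (1|7)=+1, (1|7)=+1; sign (−1)^0·+1^2·+1^1 = +1.
(a,b)_3: α=2, u≡2; β=3, v≡1 (mod 3); (2|3)=-1, (1|3)=+1; sign (−1)^0·-1^3·+1^2 = -1.
(a,b)_17: α=1, u≡7; β=2, v≡6 (mod 17); (7|17)=-1, (6|17)=-1; sign (−1)^0·-1^2·-1^1 = -1.
(a,b)_11: α=1, u≡4; β=2, v≡8 (mod 11); (4|11)=+1, (8|11)=-1; sign (−1)^0·+1^2·-1^1 = -1.
(a,b)_13: α=1, u≡4; β=2, v≡8 (mod 13); (4|13)=+1, (8|13)=-1; sign (−1)^0·+1^2·-1^1 = -1.
(a,b)_2: α=0, β=2; u≡5, v≡3 (mod 8); ε(u)ε(v)=0·1, αω(v)=0·1, βω(u)=2·1; sum ≡ 0  ⇒  +1.
(a,b)_29: α=1, u≡28; β=3, v≡27 (mod 29); (28|29)=+1, (27|29)=-1; sign (−1)^0·+1^3·-1^1 = -1.
(a,b)_5: α=-2, u≡2; β=-7, v≡3 (mod 5); (2|5)=-1, (3|5)=-1; sign (−1)^0·-1^-7·-1^-2 = -1.
(a,b)_∞: sgn(493493)=+, sgn(435)=+, so +1.
Ram(493493, 435) = {3, 5, 11, 13, 17, 29}; no ℚ_3-point on the conic.

[3, 5, 11, 13, 17, 29]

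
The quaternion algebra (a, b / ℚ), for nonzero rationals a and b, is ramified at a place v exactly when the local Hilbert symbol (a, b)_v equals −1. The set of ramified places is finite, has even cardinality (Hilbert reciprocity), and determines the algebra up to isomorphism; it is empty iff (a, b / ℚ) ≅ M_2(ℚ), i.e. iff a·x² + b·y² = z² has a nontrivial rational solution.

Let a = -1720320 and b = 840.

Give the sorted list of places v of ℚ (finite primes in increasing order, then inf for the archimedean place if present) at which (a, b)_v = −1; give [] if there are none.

[3, 5]

(a, b) ≡ (-105, 210) mod (ℚ^×)²; places V = {2, 3, 5, 7, ∞}.
(a,b)_2: α=14, β=3; u≡7, v≡1 (mod 8); ε(u)ε(v)=1·0, αω(v)=14·0, βω(u)=3·0; sum ≡ 0  ⇒  +1.
(a,b)_3: α=1, u≡1; β=1, v≡1 (mod 3); (1|3)=+1, (1|3)=+1; sign (−1)^1·+1^1·+1^1 = -1.
(a,b)_5: α=1, u≡1; β=1, v≡3 (mod 5); (1|5)=+1, (3|5)=-1; sign (−1)^0·+1^1·-1^1 = -1.
(a,b)_∞: sgn(-105)=−, sgn(210)=+, so +1.
(a,b)_7: α=1, u≡3; β=1, v≡1 (mod 7); (3|7)=-1, (1|7)=+1; sign (−1)^1·-1^1·+1^1 = +1.
(-105, 210 / ℚ) ramifies at {3, 5}: a division algebra.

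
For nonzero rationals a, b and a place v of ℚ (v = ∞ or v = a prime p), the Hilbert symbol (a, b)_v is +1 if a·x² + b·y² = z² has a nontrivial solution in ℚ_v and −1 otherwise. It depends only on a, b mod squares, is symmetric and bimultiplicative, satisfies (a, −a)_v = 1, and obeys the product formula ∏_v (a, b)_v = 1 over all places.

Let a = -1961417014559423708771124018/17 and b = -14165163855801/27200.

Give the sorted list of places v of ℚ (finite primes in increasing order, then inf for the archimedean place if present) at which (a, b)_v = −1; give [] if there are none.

Mod squares: a ≡ -6027826, b ≡ -3429937. Check v ∈ {∞, 2, 3, 5, 7, 17, 19, 31, 37, 41, 43}.
v=7: a=7^3·(≡2), b=7^5·(≡4) mod 7; (2|7)=+1, (4|7)=+1; (−1)^{3·5·3}·(+1)^5·(+1)^3 = -1.
v=2: v_2(a)=1, v_2(b)=-6; units ≡ 7, 7 (mod 8); ε·ε+αω+βω = 1·1+1·0+-6·0 ≡ 1  ⇒  (a,b)_2 = -1.
v=∞: -6027826 < 0 and -3429937 < 0  ⇒  (a,b)_∞ = -1.
v=41: a=41^4·(≡19), b=41^1·(≡35) mod 41; (19|41)=-1, (35|41)=-1; (−1)^{4·1·20}·(-1)^1·(-1)^4 = -1.
v=37: a=37^4·(≡15), b=37^1·(≡27) mod 37; (15|37)=-1, (27|37)=+1; (−1)^{4·1·18}·(-1)^1·(+1)^4 = -1.
v=17: a=17^-1·(≡15), b=17^-1·(≡7) mod 17; (15|17)=+1, (7|17)=-1; (−1)^{-1·-1·8}·(+1)^-1·(-1)^-1 = -1.
v=43: a=43^1·(≡23), b=43^0·(≡14) mod 43; (23|43)=+1, (14|43)=+1; (−1)^{1·0·21}·(+1)^0·(+1)^1 = +1.
v=19: a=19^3·(≡12), b=19^3·(≡15) mod 19; (12|19)=-1, (15|19)=-1; (−1)^{3·3·9}·(-1)^3·(-1)^3 = -1.
v=5: a=5^0·(≡1), b=5^-2·(≡3) mod 5; (1|5)=+1, (3|5)=-1; (−1)^{0·-2·2}·(+1)^-2·(-1)^0 = +1.
v=3: a=3^10·(≡2), b=3^4·(≡2) mod 3; (2|3)=-1, (2|3)=-1; (−1)^{10·4·1}·(-1)^4·(-1)^10 = +1.
v=31: a=31^1·(≡24), b=31^0·(≡12) mod 31; (24|31)=-1, (12|31)=-1; (−1)^{1·0·15}·(-1)^0·(-1)^1 = -1.
|Ram(-6027826, -3429937)| = 8, even; anisotropic at {2, 7, 17, 19, 31, 37, 41, ∞}.

[2, 7, 17, 19, 31, 37, 41, inf]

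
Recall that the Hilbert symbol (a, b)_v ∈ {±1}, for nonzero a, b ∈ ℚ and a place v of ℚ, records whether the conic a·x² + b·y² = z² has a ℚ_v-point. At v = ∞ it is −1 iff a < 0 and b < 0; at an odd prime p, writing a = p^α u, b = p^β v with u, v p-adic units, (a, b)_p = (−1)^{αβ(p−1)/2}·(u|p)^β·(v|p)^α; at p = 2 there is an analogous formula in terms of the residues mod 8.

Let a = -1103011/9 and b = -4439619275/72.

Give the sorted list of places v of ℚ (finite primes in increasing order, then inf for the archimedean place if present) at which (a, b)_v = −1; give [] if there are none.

[2, inf]

(a, b) ≡ (-1103011, -13702) mod (ℚ^×)²; places V = {2, 3, 5, 7, 13, 17, 23, 31, ∞}.
(a,b)_23: α=1, u≡10; β=2, v≡6 (mod 23); (10|23)=-1, (6|23)=+1; sign (−1)^0·-1^2·+1^1 = +1.
(a,b)_3: α=-2, u≡2; β=-2, v≡2 (mod 3); (2|3)=-1, (2|3)=-1; sign (−1)^0·-1^-2·-1^-2 = +1.
(a,b)_17: α=1, u≡12; β=1, v≡11 (mod 17); (12|17)=-1, (11|17)=-1; sign (−1)^0·-1^1·-1^1 = +1.
(a,b)_∞: sgn(-1103011)=−, sgn(-13702)=−, so -1.
(a,b)_2: α=0, β=-3; u≡5, v≡5 (mod 8); ε(u)ε(v)=0·0, αω(v)=0·1, βω(u)=-3·1; sum ≡ 1  ⇒  -1.
(a,b)_7: α=1, u≡2; β=2, v≡2 (mod 7); (2|7)=+1, (2|7)=+1; sign (−1)^0·+1^2·+1^1 = +1.
(a,b)_13: α=1, u≡12; β=1, v≡12 (mod 13); (12|13)=+1, (12|13)=+1; sign (−1)^0·+1^1·+1^1 = +1.
(a,b)_31: α=1, u≡18; β=1, v≡12 (mod 31); (18|31)=+1, (12|31)=-1; sign (−1)^1·+1^1·-1^1 = +1.
(a,b)_5: α=0, u≡1; β=2, v≡2 (mod 5); (1|5)=+1, (2|5)=-1; sign (−1)^0·+1^2·-1^0 = +1.
(-1103011, -13702 / ℚ) ramifies at {2, ∞}: a division algebra.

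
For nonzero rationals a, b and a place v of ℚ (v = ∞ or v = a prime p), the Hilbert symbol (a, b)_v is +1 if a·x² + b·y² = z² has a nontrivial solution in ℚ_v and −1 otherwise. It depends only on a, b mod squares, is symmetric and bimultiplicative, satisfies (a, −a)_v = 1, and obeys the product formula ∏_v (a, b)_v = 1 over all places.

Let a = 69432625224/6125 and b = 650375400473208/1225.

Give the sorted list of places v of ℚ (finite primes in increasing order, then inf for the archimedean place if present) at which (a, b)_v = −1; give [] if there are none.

Mod squares: a ≡ 119054570, b ≡ 2542. Check v ∈ {∞, 2, 3, 5, 7, 17, 19, 29, 31, 41}.
v=2: v_2(a)=3, v_2(b)=3; units ≡ 5, 7 (mod 8); ε·ε+αω+βω = 0·1+3·0+3·1 ≡ 1  ⇒  (a,b)_2 = -1.
v=3: a=3^6·(≡2), b=3^6·(≡1) mod 3; (2|3)=-1, (1|3)=+1; (−1)^{6·6·1}·(-1)^6·(+1)^6 = +1.
v=41: a=41^1·(≡35), b=41^1·(≡4) mod 41; (35|41)=-1, (4|41)=+1; (−1)^{1·1·20}·(-1)^1·(+1)^1 = -1.
v=19: a=19^1·(≡16), b=19^2·(≡15) mod 19; (16|19)=+1, (15|19)=-1; (−1)^{1·2·9}·(+1)^2·(-1)^1 = -1.
v=31: a=31^1·(≡18), b=31^1·(≡16) mod 31; (18|31)=+1, (16|31)=+1; (−1)^{1·1·15}·(+1)^1·(+1)^1 = -1.
v=∞: 119054570 > 0 and 2542 > 0  ⇒  (a,b)_∞ = +1.
v=7: a=7^-2·(≡3), b=7^-2·(≡1) mod 7; (3|7)=-1, (1|7)=+1; (−1)^{-2·-2·3}·(-1)^-2·(+1)^-2 = +1.
v=5: a=5^-3·(≡1), b=5^-2·(≡2) mod 5; (1|5)=+1, (2|5)=-1; (−1)^{-3·-2·2}·(+1)^-2·(-1)^-3 = -1.
v=17: a=17^1·(≡8), b=17^2·(≡8) mod 17; (8|17)=+1, (8|17)=+1; (−1)^{1·2·8}·(+1)^2·(+1)^1 = +1.
v=29: a=29^1·(≡19), b=29^2·(≡3) mod 29; (19|29)=-1, (3|29)=-1; (−1)^{1·2·14}·(-1)^2·(-1)^1 = -1.
Ram(119054570, 2542) = {2, 5, 19, 29, 31, 41}; no ℚ_2-point on the conic.

[2, 5, 19, 29, 31, 41]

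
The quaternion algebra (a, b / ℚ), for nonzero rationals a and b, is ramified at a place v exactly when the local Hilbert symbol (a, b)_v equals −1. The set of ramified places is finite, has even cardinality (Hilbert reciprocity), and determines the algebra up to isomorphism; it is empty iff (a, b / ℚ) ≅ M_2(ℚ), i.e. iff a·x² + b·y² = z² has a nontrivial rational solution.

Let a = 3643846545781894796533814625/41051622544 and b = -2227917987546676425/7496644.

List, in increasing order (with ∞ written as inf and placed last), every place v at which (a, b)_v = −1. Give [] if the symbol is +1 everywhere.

[5, 7]

(a, b) ≡ (385, -57) mod (ℚ^×)²; places V = {2, 3, 5, 7, 11, 13, 19, 37, ∞}.
(a,b)_19: α=4, u≡9; β=3, v≡6 (mod 19); (9|19)=+1, (6|19)=+1; sign (−1)^0·+1^3·+1^4 = +1.
(a,b)_5: α=3, u≡3; β=2, v≡2 (mod 5); (3|5)=-1, (2|5)=-1; sign (−1)^0·-1^2·-1^3 = -1.
(a,b)_2: α=-4, β=-2; u≡1, v≡7 (mod 8); ε(u)ε(v)=0·1, αω(v)=-4·0, βω(u)=-2·0; sum ≡ 0  ⇒  +1.
(a,b)_11: α=5, u≡2; β=4, v≡3 (mod 11); (2|11)=-1, (3|11)=+1; sign (−1)^0·-1^4·+1^5 = +1.
(a,b)_7: α=7, u≡6; β=4, v≡6 (mod 7); (6|7)=-1, (6|7)=-1; sign (−1)^0·-1^4·-1^7 = -1.
(a,b)_37: α=-6, u≡35; β=-4, v≡17 (mod 37); (35|37)=-1, (17|37)=-1; sign (−1)^0·-1^-4·-1^-6 = +1.
(a,b)_∞: sgn(385)=+, sgn(-57)=−, so +1.
(a,b)_13: α=4, u≡5; β=2, v≡2 (mod 13); (5|13)=-1, (2|13)=-1; sign (−1)^0·-1^2·-1^4 = +1.
(a,b)_3: α=10, u≡1; β=7, v≡2 (mod 3); (1|3)=+1, (2|3)=-1; sign (−1)^0·+1^7·-1^10 = +1.
|Ram(385, -57)| = 2, even; anisotropic at {5, 7}.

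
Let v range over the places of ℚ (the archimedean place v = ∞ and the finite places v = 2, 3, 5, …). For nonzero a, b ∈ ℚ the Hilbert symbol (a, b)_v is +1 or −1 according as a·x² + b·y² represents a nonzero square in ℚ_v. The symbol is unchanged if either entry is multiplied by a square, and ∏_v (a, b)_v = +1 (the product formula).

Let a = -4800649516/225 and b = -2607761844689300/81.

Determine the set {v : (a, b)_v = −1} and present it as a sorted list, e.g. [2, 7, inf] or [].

(a, b) ≡ (-4152811, -437) mod (ℚ^×)²; places V = {2, 3, 5, 13, 17, 19, 23, 43, ∞}.
(a,b)_17: α=3, u≡7; β=0, v≡12 (mod 17); (7|17)=-1, (12|17)=-1; sign (−1)^0·-1^0·-1^3 = -1.
(a,b)_3: α=-2, u≡2; β=-4, v≡1 (mod 3); (2|3)=-1, (1|3)=+1; sign (−1)^0·-1^-4·+1^-2 = +1.
(a,b)_5: α=-2, u≡1; β=2, v≡3 (mod 5); (1|5)=+1, (3|5)=-1; sign (−1)^0·+1^2·-1^-2 = +1.
(a,b)_19: α=1, u≡7; β=3, v≡8 (mod 19); (7|19)=+1, (8|19)=-1; sign (−1)^1·+1^3·-1^1 = +1.
(a,b)_∞: sgn(-4152811)=−, sgn(-437)=−, so -1.
(a,b)_23: α=1, u≡13; β=3, v≡13 (mod 23); (13|23)=+1, (13|23)=+1; sign (−1)^1·+1^3·+1^1 = -1.
(a,b)_43: α=1, u≡21; β=2, v≡17 (mod 43); (21|43)=+1, (17|43)=+1; sign (−1)^0·+1^2·+1^1 = +1.
(a,b)_2: α=2, β=2; u≡5, v≡3 (mod 8); ε(u)ε(v)=0·1, αω(v)=2·1, βω(u)=2·1; sum ≡ 0  ⇒  +1.
(a,b)_13: α=1, u≡6; β=2, v≡7 (mod 13); (6|13)=-1, (7|13)=-1; sign (−1)^0·-1^2·-1^1 = -1.
Ram(-4152811, -437) = {13, 17, 23, ∞}; no ℚ_13-point on the conic.

[13, 17, 23, inf]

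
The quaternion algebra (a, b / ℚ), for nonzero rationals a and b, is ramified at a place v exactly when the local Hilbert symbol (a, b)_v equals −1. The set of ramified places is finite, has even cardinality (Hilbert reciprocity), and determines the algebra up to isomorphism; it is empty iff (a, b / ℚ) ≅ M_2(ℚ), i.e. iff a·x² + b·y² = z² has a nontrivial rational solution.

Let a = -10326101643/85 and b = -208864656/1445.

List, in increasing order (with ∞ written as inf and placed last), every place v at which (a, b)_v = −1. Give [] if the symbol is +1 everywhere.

[17, inf]

(a, b) ≡ (-838695, -16445) mod (ℚ^×)²; places V = {2, 3, 5, 7, 11, 13, 17, 23, 31, ∞}.
(a,b)_31: α=2, u≡20; β=0, v≡4 (mod 31); (20|31)=+1, (4|31)=+1; sign (−1)^0·+1^0·+1^2 = +1.
(a,b)_13: α=1, u≡9; β=1, v≡3 (mod 13); (9|13)=+1, (3|13)=+1; sign (−1)^0·+1^1·+1^1 = +1.
(a,b)_5: α=-1, u≡1; β=-1, v≡1 (mod 5); (1|5)=+1, (1|5)=+1; sign (−1)^0·+1^-1·+1^-1 = +1.
(a,b)_17: α=-1, u≡1; β=-2, v≡6 (mod 17); (1|17)=+1, (6|17)=-1; sign (−1)^0·+1^-2·-1^-1 = -1.
(a,b)_∞: sgn(-838695)=−, sgn(-16445)=−, so -1.
(a,b)_3: α=3, u≡2; β=4, v≡1 (mod 3); (2|3)=-1, (1|3)=+1; sign (−1)^0·-1^4·+1^3 = +1.
(a,b)_11: α=3, u≡6; β=1, v≡5 (mod 11); (6|11)=-1, (5|11)=+1; sign (−1)^1·-1^1·+1^3 = +1.
(a,b)_23: α=1, u≡3; β=1, v≡7 (mod 23); (3|23)=+1, (7|23)=-1; sign (−1)^1·+1^1·-1^1 = +1.
(a,b)_7: α=0, u≡3; β=2, v≡5 (mod 7); (3|7)=-1, (5|7)=-1; sign (−1)^0·-1^2·-1^0 = +1.
(a,b)_2: α=0, β=4; u≡1, v≡3 (mod 8); ε(u)ε(v)=0·1, αω(v)=0·1, βω(u)=4·0; sum ≡ 0  ⇒  +1.
Ram(-838695, -16445) = {17, ∞}; no ℚ_17-point on the conic.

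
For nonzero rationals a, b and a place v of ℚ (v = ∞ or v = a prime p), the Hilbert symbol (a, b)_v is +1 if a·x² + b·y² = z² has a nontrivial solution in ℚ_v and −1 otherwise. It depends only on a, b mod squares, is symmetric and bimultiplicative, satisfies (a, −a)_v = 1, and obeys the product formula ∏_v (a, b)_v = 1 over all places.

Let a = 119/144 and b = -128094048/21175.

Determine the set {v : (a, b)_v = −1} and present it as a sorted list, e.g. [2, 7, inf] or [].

(a, b) ≡ (119, -266) mod (ℚ^×)²; places V = {2, 3, 5, 7, 11, 17, 19, ∞}.
(a,b)_11: α=0, u≡9; β=-2, v≡5 (mod 11); (9|11)=+1, (5|11)=+1; sign (−1)^0·+1^-2·+1^0 = +1.
(a,b)_17: α=1, u≡3; β=2, v≡6 (mod 17); (3|17)=-1, (6|17)=-1; sign (−1)^0·-1^2·-1^1 = -1.
(a,b)_19: α=0, u≡16; β=1, v≡6 (mod 19); (16|19)=+1, (6|19)=+1; sign (−1)^0·+1^1·+1^0 = +1.
(a,b)_∞: sgn(119)=+, sgn(-266)=−, so +1.
(a,b)_3: α=-2, u≡2; β=6, v≡1 (mod 3); (2|3)=-1, (1|3)=+1; sign (−1)^0·-1^6·+1^-2 = +1.
(a,b)_2: α=-4, β=5; u≡7, v≡3 (mod 8); ε(u)ε(v)=1·1, αω(v)=-4·1, βω(u)=5·0; sum ≡ 1  ⇒  -1.
(a,b)_5: α=0, u≡1; β=-2, v≡1 (mod 5); (1|5)=+1, (1|5)=+1; sign (−1)^0·+1^-2·+1^0 = +1.
(a,b)_7: α=1, u≡6; β=-1, v≡2 (mod 7); (6|7)=-1, (2|7)=+1; sign (−1)^1·-1^-1·+1^1 = +1.
|Ram(119, -266)| = 2, even; anisotropic at {2, 17}.

[2, 17]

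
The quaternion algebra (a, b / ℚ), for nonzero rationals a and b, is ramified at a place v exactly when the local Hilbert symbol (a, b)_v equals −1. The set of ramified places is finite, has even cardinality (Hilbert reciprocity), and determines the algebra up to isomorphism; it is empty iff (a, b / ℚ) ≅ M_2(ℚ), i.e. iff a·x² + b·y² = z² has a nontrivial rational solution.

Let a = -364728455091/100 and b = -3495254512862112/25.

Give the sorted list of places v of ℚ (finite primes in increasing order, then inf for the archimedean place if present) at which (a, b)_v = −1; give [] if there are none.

(a, b) ≡ (-11, -138138) mod (ℚ^×)²; places V = {2, 3, 5, 7, 11, 13, 19, 23, 29, ∞}.
(a,b)_2: α=-2, β=5; u≡5, v≡3 (mod 8); ε(u)ε(v)=0·1, αω(v)=-2·1, βω(u)=5·1; sum ≡ 1  ⇒  -1.
(a,b)_29: α=2, u≡26; β=0, v≡3 (mod 29); (26|29)=-1, (3|29)=-1; sign (−1)^0·-1^0·-1^2 = +1.
(a,b)_5: α=-2, u≡1; β=-2, v≡3 (mod 5); (1|5)=+1, (3|5)=-1; sign (−1)^0·+1^-2·-1^-2 = +1.
(a,b)_∞: sgn(-11)=−, sgn(-138138)=−, so -1.
(a,b)_7: α=2, u≡5; β=3, v≡6 (mod 7); (5|7)=-1, (6|7)=-1; sign (−1)^0·-1^3·-1^2 = -1.
(a,b)_23: α=2, u≡3; β=3, v≡7 (mod 23); (3|23)=+1, (7|23)=-1; sign (−1)^0·+1^3·-1^2 = +1.
(a,b)_19: α=0, u≡2; β=2, v≡17 (mod 19); (2|19)=-1, (17|19)=+1; sign (−1)^0·-1^2·+1^0 = +1.
(a,b)_11: α=1, u≡2; β=1, v≡1 (mod 11); (2|11)=-1, (1|11)=+1; sign (−1)^1·-1^1·+1^1 = +1.
(a,b)_3: α=2, u≡1; β=1, v≡1 (mod 3); (1|3)=+1, (1|3)=+1; sign (−1)^0·+1^1·+1^2 = +1.
(a,b)_13: α=2, u≡8; β=3, v≡6 (mod 13); (8|13)=-1, (6|13)=-1; sign (−1)^0·-1^3·-1^2 = -1.
Ram(-11, -138138) = {2, 7, 13, ∞}; no ℚ_2-point on the conic.

[2, 7, 13, inf]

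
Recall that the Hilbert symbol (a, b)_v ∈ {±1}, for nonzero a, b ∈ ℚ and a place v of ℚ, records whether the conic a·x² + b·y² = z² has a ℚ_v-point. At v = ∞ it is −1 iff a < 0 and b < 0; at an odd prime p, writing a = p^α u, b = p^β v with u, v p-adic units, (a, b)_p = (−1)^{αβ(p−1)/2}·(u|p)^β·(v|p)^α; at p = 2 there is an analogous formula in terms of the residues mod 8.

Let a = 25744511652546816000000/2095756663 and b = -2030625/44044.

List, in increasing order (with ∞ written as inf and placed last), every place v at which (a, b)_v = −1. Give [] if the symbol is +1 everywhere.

Mod squares: a ≡ 14007, b ≡ -91. Check v ∈ {∞, 2, 3, 5, 7, 11, 13, 19, 23, 29}.
v=2: v_2(a)=14, v_2(b)=-2; units ≡ 7, 5 (mod 8); ε·ε+αω+βω = 1·0+14·1+-2·0 ≡ 0  ⇒  (a,b)_2 = +1.
v=7: a=7^-1·(≡3), b=7^-1·(≡2) mod 7; (3|7)=-1, (2|7)=+1; (−1)^{-1·-1·3}·(-1)^-1·(+1)^-1 = +1.
v=19: a=19^4·(≡17), b=19^2·(≡9) mod 19; (17|19)=+1, (9|19)=+1; (−1)^{4·2·9}·(+1)^2·(+1)^4 = +1.
v=∞: 14007 > 0 and -91 < 0  ⇒  (a,b)_∞ = +1.
v=13: a=13^-2·(≡2), b=13^-1·(≡5) mod 13; (2|13)=-1, (5|13)=-1; (−1)^{-2·-1·6}·(-1)^-1·(-1)^-2 = -1.
v=23: a=23^3·(≡21), b=23^0·(≡1) mod 23; (21|23)=-1, (1|23)=+1; (−1)^{3·0·11}·(-1)^0·(+1)^3 = +1.
v=11: a=11^-6·(≡5), b=11^-2·(≡8) mod 11; (5|11)=+1, (8|11)=-1; (−1)^{-6·-2·5}·(+1)^-2·(-1)^-6 = +1.
v=3: a=3^7·(≡1), b=3^2·(≡2) mod 3; (1|3)=+1, (2|3)=-1; (−1)^{7·2·1}·(+1)^2·(-1)^7 = -1.
v=29: a=29^1·(≡10), b=29^0·(≡23) mod 29; (10|29)=-1, (23|29)=+1; (−1)^{1·0·14}·(-1)^0·(+1)^1 = +1.
v=5: a=5^6·(≡3), b=5^4·(≡4) mod 5; (3|5)=-1, (4|5)=+1; (−1)^{6·4·2}·(-1)^4·(+1)^6 = +1.
(14007, -91 / ℚ) ramifies at {3, 13}: a division algebra.

[3, 13]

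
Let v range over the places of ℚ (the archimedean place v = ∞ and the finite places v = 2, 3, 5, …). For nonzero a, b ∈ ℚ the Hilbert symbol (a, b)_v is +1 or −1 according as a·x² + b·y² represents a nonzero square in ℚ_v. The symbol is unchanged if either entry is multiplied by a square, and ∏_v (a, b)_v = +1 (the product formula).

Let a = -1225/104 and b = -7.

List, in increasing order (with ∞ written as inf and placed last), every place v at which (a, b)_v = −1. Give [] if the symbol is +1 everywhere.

Mod squares: a ≡ -26, b ≡ -7. Check v ∈ {∞, 2, 5, 7, 13}.
v=5: a=5^2·(≡4), b=5^0·(≡3) mod 5; (4|5)=+1, (3|5)=-1; (−1)^{2·0·2}·(+1)^0·(-1)^2 = +1.
v=13: a=13^-1·(≡11), b=13^0·(≡6) mod 13; (11|13)=-1, (6|13)=-1; (−1)^{-1·0·6}·(-1)^0·(-1)^-1 = -1.
v=∞: -26 < 0 and -7 < 0  ⇒  (a,b)_∞ = -1.
v=7: a=7^2·(≡4), b=7^1·(≡6) mod 7; (4|7)=+1, (6|7)=-1; (−1)^{2·1·3}·(+1)^1·(-1)^2 = +1.
v=2: v_2(a)=-3, v_2(b)=0; units ≡ 3, 1 (mod 8); ε·ε+αω+βω = 1·0+-3·0+0·1 ≡ 0  ⇒  (a,b)_2 = +1.
(-26, -7 / ℚ) ramifies at {13, ∞}: a division algebra.

[13, inf]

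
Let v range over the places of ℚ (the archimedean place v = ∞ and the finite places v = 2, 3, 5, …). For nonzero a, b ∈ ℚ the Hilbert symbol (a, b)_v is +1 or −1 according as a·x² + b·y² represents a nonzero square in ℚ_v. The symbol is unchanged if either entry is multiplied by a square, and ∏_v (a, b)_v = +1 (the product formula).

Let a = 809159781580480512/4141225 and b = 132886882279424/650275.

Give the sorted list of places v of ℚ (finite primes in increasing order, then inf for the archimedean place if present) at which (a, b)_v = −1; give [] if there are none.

Mod squares: a ≡ 11362, b ≡ 266. Check v ∈ {∞, 2, 3, 5, 7, 11, 13, 19, 23, 37}.
v=3: a=3^4·(≡1), b=3^0·(≡2) mod 3; (1|3)=+1, (2|3)=-1; (−1)^{4·0·1}·(+1)^0·(-1)^4 = +1.
v=37: a=37^-2·(≡1), b=37^-2·(≡4) mod 37; (1|37)=+1, (4|37)=+1; (−1)^{-2·-2·18}·(+1)^-2·(+1)^-2 = +1.
v=7: a=7^4·(≡4), b=7^3·(≡6) mod 7; (4|7)=+1, (6|7)=-1; (−1)^{4·3·3}·(+1)^3·(-1)^4 = +1.
v=23: a=23^3·(≡17), b=23^4·(≡16) mod 23; (17|23)=-1, (16|23)=+1; (−1)^{3·4·11}·(-1)^4·(+1)^3 = +1.
v=13: a=13^3·(≡4), b=13^2·(≡2) mod 13; (4|13)=+1, (2|13)=-1; (−1)^{3·2·6}·(+1)^2·(-1)^3 = -1.
v=2: v_2(a)=13, v_2(b)=13; units ≡ 1, 5 (mod 8); ε·ε+αω+βω = 0·0+13·1+13·0 ≡ 1  ⇒  (a,b)_2 = -1.
v=5: a=5^-2·(≡3), b=5^-2·(≡4) mod 5; (3|5)=-1, (4|5)=+1; (−1)^{-2·-2·2}·(-1)^-2·(+1)^-2 = +1.
v=19: a=19^1·(≡1), b=19^-1·(≡10) mod 19; (1|19)=+1, (10|19)=-1; (−1)^{1·-1·9}·(+1)^-1·(-1)^1 = +1.
v=∞: 11362 > 0 and 266 > 0  ⇒  (a,b)_∞ = +1.
v=11: a=11^-2·(≡7), b=11^0·(≡2) mod 11; (7|11)=-1, (2|11)=-1; (−1)^{-2·0·5}·(-1)^0·(-1)^-2 = +1.
(11362, 266 / ℚ) ramifies at {2, 13}: a division algebra.

[2, 13]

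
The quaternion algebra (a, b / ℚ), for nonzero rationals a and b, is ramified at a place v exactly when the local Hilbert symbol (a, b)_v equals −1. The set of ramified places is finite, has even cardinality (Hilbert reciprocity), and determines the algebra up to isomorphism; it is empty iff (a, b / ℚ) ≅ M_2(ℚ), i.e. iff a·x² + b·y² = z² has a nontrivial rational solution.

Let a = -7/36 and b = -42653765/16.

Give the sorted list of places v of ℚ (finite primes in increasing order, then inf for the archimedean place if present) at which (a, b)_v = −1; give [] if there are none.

[5, 17, 19, inf]

(a, b) ≡ (-7, -17765) mod (ℚ^×)²; places V = {2, 3, 5, 7, 11, 17, 19, ∞}.
(a,b)_3: α=-2, u≡2; β=0, v≡1 (mod 3); (2|3)=-1, (1|3)=+1; sign (−1)^0·-1^0·+1^-2 = +1.
(a,b)_17: α=0, u≡5; β=1, v≡15 (mod 17); (5|17)=-1, (15|17)=+1; sign (−1)^0·-1^1·+1^0 = -1.
(a,b)_∞: sgn(-7)=−, sgn(-17765)=−, so -1.
(a,b)_2: α=-2, β=-4; u≡1, v≡3 (mod 8); ε(u)ε(v)=0·1, αω(v)=-2·1, βω(u)=-4·0; sum ≡ 0  ⇒  +1.
(a,b)_19: α=0, u≡13; β=1, v≡3 (mod 19); (13|19)=-1, (3|19)=-1; sign (−1)^0·-1^1·-1^0 = -1.
(a,b)_5: α=0, u≡3; β=1, v≡2 (mod 5); (3|5)=-1, (2|5)=-1; sign (−1)^0·-1^1·-1^0 = -1.
(a,b)_7: α=1, u≡6; β=4, v≡4 (mod 7); (6|7)=-1, (4|7)=+1; sign (−1)^0·-1^4·+1^1 = +1.
(a,b)_11: α=0, u≡5; β=1, v≡10 (mod 11); (5|11)=+1, (10|11)=-1; sign (−1)^0·+1^1·-1^0 = +1.
Ram(-7, -17765) = {5, 17, 19, ∞}; no ℚ_5-point on the conic.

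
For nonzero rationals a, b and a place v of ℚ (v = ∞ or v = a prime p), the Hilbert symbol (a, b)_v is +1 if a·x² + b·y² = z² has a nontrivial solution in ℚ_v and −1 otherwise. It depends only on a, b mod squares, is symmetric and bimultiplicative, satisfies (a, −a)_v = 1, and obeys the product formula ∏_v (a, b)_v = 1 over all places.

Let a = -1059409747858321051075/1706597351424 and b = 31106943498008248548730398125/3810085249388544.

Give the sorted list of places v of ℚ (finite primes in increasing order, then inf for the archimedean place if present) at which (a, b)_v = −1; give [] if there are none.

(a, b) ≡ (-15283, 437) mod (ℚ^×)²; places V = {2, 3, 5, 7, 13, 17, 19, 23, 29, 31, ∞}.
(a,b)_13: α=4, u≡5; β=6, v≡8 (mod 13); (5|13)=-1, (8|13)=-1; sign (−1)^0·-1^6·-1^4 = +1.
(a,b)_31: α=3, u≡12; β=2, v≡23 (mod 31); (12|31)=-1, (23|31)=-1; sign (−1)^0·-1^2·-1^3 = -1.
(a,b)_17: α=1, u≡1; β=2, v≡11 (mod 17); (1|17)=+1, (11|17)=-1; sign (−1)^0·+1^2·-1^1 = -1.
(a,b)_19: α=2, u≡15; β=3, v≡9 (mod 19); (15|19)=-1, (9|19)=+1; sign (−1)^0·-1^3·+1^2 = -1.
(a,b)_29: α=1, u≡7; β=2, v≡17 (mod 29); (7|29)=+1, (17|29)=-1; sign (−1)^0·+1^2·-1^1 = -1.
(a,b)_7: α=-2, u≡6; β=-4, v≡3 (mod 7); (6|7)=-1, (3|7)=-1; sign (−1)^0·-1^-4·-1^-2 = +1.
(a,b)_∞: sgn(-15283)=−, sgn(437)=+, so +1.
(a,b)_3: α=-12, u≡2; β=-18, v≡2 (mod 3); (2|3)=-1, (2|3)=-1; sign (−1)^0·-1^-18·-1^-12 = +1.
(a,b)_5: α=2, u≡3; β=4, v≡3 (mod 5); (3|5)=-1, (3|5)=-1; sign (−1)^0·-1^4·-1^2 = +1.
(a,b)_2: α=-16, β=-12; u≡5, v≡5 (mod 8); ε(u)ε(v)=0·0, αω(v)=-16·1, βω(u)=-12·1; sum ≡ 0  ⇒  +1.
(a,b)_23: α=4, u≡18; β=5, v≡20 (mod 23); (18|23)=+1, (20|23)=-1; sign (−1)^0·+1^5·-1^4 = +1.
(-15283, 437 / ℚ) ramifies at {17, 19, 29, 31}: a division algebra.

[17, 19, 29, 31]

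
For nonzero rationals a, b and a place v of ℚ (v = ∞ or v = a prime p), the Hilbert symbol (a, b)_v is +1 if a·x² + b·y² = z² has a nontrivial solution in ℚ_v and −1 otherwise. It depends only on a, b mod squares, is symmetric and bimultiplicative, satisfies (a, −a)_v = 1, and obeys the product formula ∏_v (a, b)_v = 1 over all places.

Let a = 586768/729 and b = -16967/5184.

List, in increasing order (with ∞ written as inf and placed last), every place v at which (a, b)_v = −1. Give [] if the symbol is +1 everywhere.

Mod squares: a ≡ 217, b ≡ -47. Check v ∈ {∞, 2, 3, 7, 13, 19, 31, 47}.
v=∞: 217 > 0 and -47 < 0  ⇒  (a,b)_∞ = +1.
v=3: a=3^-6·(≡1), b=3^-4·(≡1) mod 3; (1|3)=+1, (1|3)=+1; (−1)^{-6·-4·1}·(+1)^-4·(+1)^-6 = +1.
v=47: a=47^0·(≡40), b=47^1·(≡38) mod 47; (40|47)=-1, (38|47)=-1; (−1)^{0·1·23}·(-1)^1·(-1)^0 = -1.
v=31: a=31^1·(≡5), b=31^0·(≡3) mod 31; (5|31)=+1, (3|31)=-1; (−1)^{1·0·15}·(+1)^0·(-1)^1 = -1.
v=7: a=7^1·(≡6), b=7^0·(≡2) mod 7; (6|7)=-1, (2|7)=+1; (−1)^{1·0·3}·(-1)^0·(+1)^1 = +1.
v=2: v_2(a)=4, v_2(b)=-6; units ≡ 1, 1 (mod 8); ε·ε+αω+βω = 0·0+4·0+-6·0 ≡ 0  ⇒  (a,b)_2 = +1.
v=13: a=13^2·(≡1), b=13^0·(≡5) mod 13; (1|13)=+1, (5|13)=-1; (−1)^{2·0·6}·(+1)^0·(-1)^2 = +1.
v=19: a=19^0·(≡15), b=19^2·(≡3) mod 19; (15|19)=-1, (3|19)=-1; (−1)^{0·2·9}·(-1)^2·(-1)^0 = +1.
Ram(217, -47) = {31, 47}; no ℚ_31-point on the conic.

[31, 47]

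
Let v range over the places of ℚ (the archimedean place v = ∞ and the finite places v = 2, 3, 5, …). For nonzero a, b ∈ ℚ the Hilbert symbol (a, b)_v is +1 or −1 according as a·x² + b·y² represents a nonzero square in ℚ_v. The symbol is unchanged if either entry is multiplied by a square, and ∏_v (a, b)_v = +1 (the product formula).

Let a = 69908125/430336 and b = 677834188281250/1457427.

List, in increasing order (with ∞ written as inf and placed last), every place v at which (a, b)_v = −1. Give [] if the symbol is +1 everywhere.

[2, 19]

Mod squares: a ≡ 133, b ≡ 6006. Check v ∈ {∞, 2, 3, 5, 7, 11, 13, 17, 19, 29, 41}.
v=5: a=5^4·(≡3), b=5^8·(≡1) mod 5; (3|5)=-1, (1|5)=+1; (−1)^{4·8·2}·(-1)^8·(+1)^4 = +1.
v=7: a=7^1·(≡6), b=7^5·(≡2) mod 7; (6|7)=-1, (2|7)=+1; (−1)^{1·5·3}·(-1)^5·(+1)^1 = +1.
v=29: a=29^2·(≡8), b=29^0·(≡14) mod 29; (8|29)=-1, (14|29)=-1; (−1)^{2·0·14}·(-1)^0·(-1)^2 = +1.
v=∞: 133 > 0 and 6006 > 0  ⇒  (a,b)_∞ = +1.
v=13: a=13^0·(≡4), b=13^1·(≡8) mod 13; (4|13)=+1, (8|13)=-1; (−1)^{0·1·6}·(+1)^1·(-1)^0 = +1.
v=17: a=17^0·(≡3), b=17^-2·(≡12) mod 17; (3|17)=-1, (12|17)=-1; (−1)^{0·-2·8}·(-1)^-2·(-1)^0 = +1.
v=19: a=19^1·(≡5), b=19^2·(≡18) mod 19; (5|19)=+1, (18|19)=-1; (−1)^{1·2·9}·(+1)^2·(-1)^1 = -1.
v=3: a=3^0·(≡1), b=3^-1·(≡1) mod 3; (1|3)=+1, (1|3)=+1; (−1)^{0·-1·1}·(+1)^-1·(+1)^0 = +1.
v=11: a=11^0·(≡9), b=11^1·(≡8) mod 11; (9|11)=+1, (8|11)=-1; (−1)^{0·1·5}·(+1)^1·(-1)^0 = +1.
v=41: a=41^-2·(≡5), b=41^-2·(≡10) mod 41; (5|41)=+1, (10|41)=+1; (−1)^{-2·-2·20}·(+1)^-2·(+1)^-2 = +1.
v=2: v_2(a)=-8, v_2(b)=1; units ≡ 5, 3 (mod 8); ε·ε+αω+βω = 0·1+-8·1+1·1 ≡ 1  ⇒  (a,b)_2 = -1.
(133, 6006 / ℚ) ramifies at {2, 19}: a division algebra.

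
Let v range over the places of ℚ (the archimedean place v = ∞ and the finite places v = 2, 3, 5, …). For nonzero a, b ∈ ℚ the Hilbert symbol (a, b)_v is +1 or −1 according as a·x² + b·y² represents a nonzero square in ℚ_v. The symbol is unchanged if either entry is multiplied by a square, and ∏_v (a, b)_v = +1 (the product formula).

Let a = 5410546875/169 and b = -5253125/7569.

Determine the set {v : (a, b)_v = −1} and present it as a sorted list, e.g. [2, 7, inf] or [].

[2, 19]

(a, b) ≡ (19, -5) mod (ℚ^×)²; places V = {2, 3, 5, 13, 19, 29, 41, ∞}.
(a,b)_3: α=6, u≡1; β=-2, v≡1 (mod 3); (1|3)=+1, (1|3)=+1; sign (−1)^0·+1^-2·+1^6 = +1.
(a,b)_5: α=8, u≡4; β=5, v≡1 (mod 5); (4|5)=+1, (1|5)=+1; sign (−1)^0·+1^5·+1^8 = +1.
(a,b)_2: α=0, β=0; u≡3, v≡3 (mod 8); ε(u)ε(v)=1·1, αω(v)=0·1, βω(u)=0·1; sum ≡ 1  ⇒  -1.
(a,b)_29: α=0, u≡18; β=-2, v≡25 (mod 29); (18|29)=-1, (25|29)=+1; sign (−1)^0·-1^-2·+1^0 = +1.
(a,b)_41: α=0, u≡24; β=2, v≡39 (mod 41); (24|41)=-1, (39|41)=+1; sign (−1)^0·-1^2·+1^0 = +1.
(a,b)_13: α=-2, u≡6; β=0, v≡2 (mod 13); (6|13)=-1, (2|13)=-1; sign (−1)^0·-1^0·-1^-2 = +1.
(a,b)_∞: sgn(19)=+, sgn(-5)=−, so +1.
(a,b)_19: α=1, u≡5; β=0, v≡2 (mod 19); (5|19)=+1, (2|19)=-1; sign (−1)^0·+1^0·-1^1 = -1.
Ram(19, -5) = {2, 19}; no ℚ_2-point on the conic.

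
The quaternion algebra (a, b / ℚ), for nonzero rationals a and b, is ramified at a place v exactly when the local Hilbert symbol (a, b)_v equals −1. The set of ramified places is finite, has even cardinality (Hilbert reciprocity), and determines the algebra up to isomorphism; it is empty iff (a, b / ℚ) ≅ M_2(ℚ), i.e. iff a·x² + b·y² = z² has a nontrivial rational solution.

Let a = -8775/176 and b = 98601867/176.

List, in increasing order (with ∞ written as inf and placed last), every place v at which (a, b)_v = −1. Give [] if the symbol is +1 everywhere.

(a, b) ≡ (-429, 33) mod (ℚ^×)²; places V = {2, 3, 5, 7, 11, 13, ∞}.
(a,b)_7: α=0, u≡3; β=4, v≡5 (mod 7); (3|7)=-1, (5|7)=-1; sign (−1)^0·-1^4·-1^0 = +1.
(a,b)_2: α=-4, β=-4; u≡3, v≡1 (mod 8); ε(u)ε(v)=1·0, αω(v)=-4·0, βω(u)=-4·1; sum ≡ 0  ⇒  +1.
(a,b)_5: α=2, u≡4; β=0, v≡2 (mod 5); (4|5)=+1, (2|5)=-1; sign (−1)^0·+1^0·-1^2 = +1.
(a,b)_3: α=3, u≡1; β=5, v≡2 (mod 3); (1|3)=+1, (2|3)=-1; sign (−1)^1·+1^5·-1^3 = +1.
(a,b)_∞: sgn(-429)=−, sgn(33)=+, so +1.
(a,b)_13: α=1, u≡2; β=2, v≡6 (mod 13); (2|13)=-1, (6|13)=-1; sign (−1)^0·-1^2·-1^1 = -1.
(a,b)_11: α=-1, u≡5; β=-1, v≡9 (mod 11); (5|11)=+1, (9|11)=+1; sign (−1)^1·+1^-1·+1^-1 = -1.
(-429, 33 / ℚ) ramifies at {11, 13}: a division algebra.

[11, 13]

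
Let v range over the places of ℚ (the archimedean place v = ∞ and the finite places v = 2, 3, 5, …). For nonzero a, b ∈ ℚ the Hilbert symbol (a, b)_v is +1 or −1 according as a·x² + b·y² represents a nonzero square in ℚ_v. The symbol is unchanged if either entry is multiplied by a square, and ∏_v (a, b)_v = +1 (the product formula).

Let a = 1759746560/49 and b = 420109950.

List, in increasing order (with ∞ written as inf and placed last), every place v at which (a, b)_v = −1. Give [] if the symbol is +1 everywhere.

(a, b) ≡ (56810, 16804398) mod (ℚ^×)²; places V = {2, 3, 5, 7, 11, 13, 17, 19, 23, 29, ∞}.
(a,b)_23: α=1, u≡8; β=1, v≡16 (mod 23); (8|23)=+1, (16|23)=+1; sign (−1)^1·+1^1·+1^1 = -1.
(a,b)_7: α=-2, u≡5; β=0, v≡1 (mod 7); (5|7)=-1, (1|7)=+1; sign (−1)^0·-1^0·+1^-2 = +1.
(a,b)_29: α=0, u≡23; β=1, v≡6 (mod 29); (23|29)=+1, (6|29)=+1; sign (−1)^0·+1^1·+1^0 = +1.
(a,b)_11: α=2, u≡8; β=0, v≡7 (mod 11); (8|11)=-1, (7|11)=-1; sign (−1)^0·-1^0·-1^2 = +1.
(a,b)_13: α=1, u≡2; β=1, v≡9 (mod 13); (2|13)=-1, (9|13)=+1; sign (−1)^0·-1^1·+1^1 = -1.
(a,b)_17: α=0, u≡4; β=1, v≡11 (mod 17); (4|17)=+1, (11|17)=-1; sign (−1)^0·+1^1·-1^0 = +1.
(a,b)_2: α=9, β=1; u≡5, v≡7 (mod 8); ε(u)ε(v)=0·1, αω(v)=9·0, βω(u)=1·1; sum ≡ 1  ⇒  -1.
(a,b)_5: α=1, u≡3; β=2, v≡3 (mod 5); (3|5)=-1, (3|5)=-1; sign (−1)^0·-1^2·-1^1 = -1.
(a,b)_19: α=1, u≡9; β=1, v≡9 (mod 19); (9|19)=+1, (9|19)=+1; sign (−1)^1·+1^1·+1^1 = -1.
(a,b)_∞: sgn(56810)=+, sgn(16804398)=+, so +1.
(a,b)_3: α=0, u≡2; β=1, v≡1 (mod 3); (2|3)=-1, (1|3)=+1; sign (−1)^0·-1^1·+1^0 = -1.
Ram(56810, 16804398) = {2, 3, 5, 13, 19, 23}; no ℚ_2-point on the conic.

[2, 3, 5, 13, 19, 23]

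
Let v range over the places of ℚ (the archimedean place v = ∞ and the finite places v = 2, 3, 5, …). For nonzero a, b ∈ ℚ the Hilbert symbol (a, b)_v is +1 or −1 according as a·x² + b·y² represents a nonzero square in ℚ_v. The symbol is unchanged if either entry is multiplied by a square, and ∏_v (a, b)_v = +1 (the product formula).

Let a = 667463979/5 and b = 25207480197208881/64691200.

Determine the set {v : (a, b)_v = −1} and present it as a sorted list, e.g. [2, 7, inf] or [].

Mod squares: a ≡ 19747455, b ≡ 106743. Check v ∈ {∞, 2, 3, 5, 7, 11, 13, 17, 19, 23, 37}.
v=23: a=23^1·(≡3), b=23^1·(≡3) mod 23; (3|23)=+1, (3|23)=+1; (−1)^{1·1·11}·(+1)^1·(+1)^1 = -1.
v=13: a=13^3·(≡2), b=13^3·(≡7) mod 13; (2|13)=-1, (7|13)=-1; (−1)^{3·3·6}·(-1)^3·(-1)^3 = +1.
v=2: v_2(a)=0, v_2(b)=-10; units ≡ 7, 7 (mod 8); ε·ε+αω+βω = 1·1+0·0+-10·0 ≡ 1  ⇒  (a,b)_2 = -1.
v=∞: 19747455 > 0 and 106743 > 0  ⇒  (a,b)_∞ = +1.
v=3: a=3^1·(≡2), b=3^11·(≡1) mod 3; (2|3)=-1, (1|3)=+1; (−1)^{1·11·1}·(-1)^11·(+1)^1 = +1.
v=5: a=5^-1·(≡4), b=5^-2·(≡2) mod 5; (4|5)=+1, (2|5)=-1; (−1)^{-1·-2·2}·(+1)^-2·(-1)^-1 = -1.
v=19: a=19^0·(≡8), b=19^-2·(≡4) mod 19; (8|19)=-1, (4|19)=+1; (−1)^{0·-2·9}·(-1)^-2·(+1)^0 = +1.
v=17: a=17^1·(≡10), b=17^1·(≡14) mod 17; (10|17)=-1, (14|17)=-1; (−1)^{1·1·8}·(-1)^1·(-1)^1 = +1.
v=11: a=11^0·(≡10), b=11^2·(≡8) mod 11; (10|11)=-1, (8|11)=-1; (−1)^{0·2·5}·(-1)^2·(-1)^0 = +1.
v=7: a=7^1·(≡4), b=7^-1·(≡3) mod 7; (4|7)=+1, (3|7)=-1; (−1)^{1·-1·3}·(+1)^-1·(-1)^1 = +1.
v=37: a=37^1·(≡36), b=37^2·(≡6) mod 37; (36|37)=+1, (6|37)=-1; (−1)^{1·2·18}·(+1)^2·(-1)^1 = -1.
Ram(19747455, 106743) = {2, 5, 23, 37}; no ℚ_2-point on the conic.

[2, 5, 23, 37]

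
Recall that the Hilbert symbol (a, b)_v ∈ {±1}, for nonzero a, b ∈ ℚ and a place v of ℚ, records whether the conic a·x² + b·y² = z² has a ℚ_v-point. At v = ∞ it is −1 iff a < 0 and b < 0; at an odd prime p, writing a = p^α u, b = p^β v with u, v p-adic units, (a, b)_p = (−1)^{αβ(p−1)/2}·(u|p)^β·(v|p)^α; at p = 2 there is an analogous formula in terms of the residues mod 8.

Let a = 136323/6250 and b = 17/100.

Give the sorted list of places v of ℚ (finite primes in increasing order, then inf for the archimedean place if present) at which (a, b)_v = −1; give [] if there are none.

Mod squares: a ≡ 1870, b ≡ 17. Check v ∈ {∞, 2, 3, 5, 11, 17}.
v=5: a=5^-5·(≡4), b=5^-2·(≡3) mod 5; (4|5)=+1, (3|5)=-1; (−1)^{-5·-2·2}·(+1)^-2·(-1)^-5 = -1.
v=∞: 1870 > 0 and 17 > 0  ⇒  (a,b)_∞ = +1.
v=2: v_2(a)=-1, v_2(b)=-2; units ≡ 7, 1 (mod 8); ε·ε+αω+βω = 1·0+-1·0+-2·0 ≡ 0  ⇒  (a,b)_2 = +1.
v=17: a=17^1·(≡15), b=17^1·(≡8) mod 17; (15|17)=+1, (8|17)=+1; (−1)^{1·1·8}·(+1)^1·(+1)^1 = +1.
v=3: a=3^6·(≡1), b=3^0·(≡2) mod 3; (1|3)=+1, (2|3)=-1; (−1)^{6·0·1}·(+1)^0·(-1)^6 = +1.
v=11: a=11^1·(≡9), b=11^0·(≡6) mod 11; (9|11)=+1, (6|11)=-1; (−1)^{1·0·5}·(+1)^0·(-1)^1 = -1.
(1870, 17 / ℚ) ramifies at {5, 11}: a division algebra.

[5, 11]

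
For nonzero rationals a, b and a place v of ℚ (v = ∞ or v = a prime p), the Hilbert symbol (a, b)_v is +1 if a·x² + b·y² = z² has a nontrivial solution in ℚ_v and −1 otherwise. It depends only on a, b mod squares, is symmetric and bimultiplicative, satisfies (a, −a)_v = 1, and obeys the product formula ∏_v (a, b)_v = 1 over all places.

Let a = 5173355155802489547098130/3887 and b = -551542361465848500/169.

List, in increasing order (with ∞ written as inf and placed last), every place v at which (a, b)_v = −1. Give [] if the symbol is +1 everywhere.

[11, 31]

(a, b) ≡ (1333310, -7285) mod (ℚ^×)²; places V = {2, 3, 5, 7, 11, 13, 17, 23, 31, 47, ∞}.
(a,b)_3: α=6, u≡2; β=4, v≡2 (mod 3); (2|3)=-1, (2|3)=-1; sign (−1)^0·-1^4·-1^6 = +1.
(a,b)_13: α=-2, u≡4; β=-2, v≡6 (mod 13); (4|13)=+1, (6|13)=-1; sign (−1)^0·+1^-2·-1^-2 = +1.
(a,b)_2: α=1, β=2; u≡7, v≡3 (mod 8); ε(u)ε(v)=1·1, αω(v)=1·1, βω(u)=2·0; sum ≡ 0  ⇒  +1.
(a,b)_11: α=7, u≡1; β=4, v≡7 (mod 11); (1|11)=+1, (7|11)=-1; sign (−1)^0·+1^4·-1^7 = -1.
(a,b)_23: α=-1, u≡5; β=0, v≡1 (mod 23); (5|23)=-1, (1|23)=+1; sign (−1)^0·-1^0·+1^-1 = +1.
(a,b)_47: α=4, u≡1; β=3, v≡19 (mod 47); (1|47)=+1, (19|47)=-1; sign (−1)^0·+1^3·-1^4 = +1.
(a,b)_31: α=1, u≡11; β=1, v≡12 (mod 31); (11|31)=-1, (12|31)=-1; sign (−1)^1·-1^1·-1^1 = -1.
(a,b)_17: α=3, u≡9; β=2, v≡1 (mod 17); (9|17)=+1, (1|17)=+1; sign (−1)^0·+1^2·+1^3 = +1.
(a,b)_7: α=2, u≡6; β=0, v≡1 (mod 7); (6|7)=-1, (1|7)=+1; sign (−1)^0·-1^0·+1^2 = +1.
(a,b)_5: α=1, u≡3; β=3, v≡3 (mod 5); (3|5)=-1, (3|5)=-1; sign (−1)^0·-1^3·-1^1 = +1.
(a,b)_∞: sgn(1333310)=+, sgn(-7285)=−, so +1.
(1333310, -7285 / ℚ) ramifies at {11, 31}: a division algebra.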